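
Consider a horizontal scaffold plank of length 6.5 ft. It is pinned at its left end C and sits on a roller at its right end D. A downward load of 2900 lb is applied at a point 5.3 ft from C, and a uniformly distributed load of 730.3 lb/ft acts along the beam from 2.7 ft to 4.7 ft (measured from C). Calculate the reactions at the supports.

C_x = 0, C_y = 1165 lb, D_y = 3196 lb

Resultant of the distributed load: 730.3 × 2 = 1460.6 lb at 3.7 ft from C.
ΣM about C: D_y·6.5 − 2900·5.3 − (730.3·2)·3.7 = 0 → D_y = 20774.22/6.5 = 3196.03 ≈ 3196 lb.
ΣF_y = 0: C_y + 3196.03 − 2900 − 730.3·2 = 0 → C_y = 1165 lb.
ΣF_x = 0: no horizontal applied forces, so C_x = 0.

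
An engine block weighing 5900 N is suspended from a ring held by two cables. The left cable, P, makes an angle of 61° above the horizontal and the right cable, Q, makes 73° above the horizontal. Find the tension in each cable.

T_P = 2398 N, T_Q = 3976 N

ΣF_x = 0: −T_P·cos61° + T_Q·cos73° = 0 → T_Q = 1.6582·T_P.
ΣF_y = 0: T_P·sin61° + T_Q·sin73° = 5900.
Substitute: T_P·(0.87462 + 1.6582·0.956305) = 5900 → T_P = 2398.02 ≈ 2398 N.
Then T_Q = 1.6582 × 2398.02 = 3976 N.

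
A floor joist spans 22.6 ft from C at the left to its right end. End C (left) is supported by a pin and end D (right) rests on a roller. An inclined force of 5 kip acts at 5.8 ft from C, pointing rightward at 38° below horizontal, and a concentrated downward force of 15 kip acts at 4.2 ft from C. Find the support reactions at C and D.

C_x = -3.940 kip, C_y = 14.50 kip, D_y = 3.578 kip

ΣM about C: D_y·22.6 − 5·sin38°·5.8 − 15·4.2 = 0 → D_y = 80.8542/22.6 = 3.57762 ≈ 3.578 kip.
ΣF_y = 0: C_y + 3.57762 − 5·sin38° − 15 = 0 → C_y = 14.50 kip.
ΣF_x = 0: C_x + 5·cos38° = 0 → C_x = -3.940 kip.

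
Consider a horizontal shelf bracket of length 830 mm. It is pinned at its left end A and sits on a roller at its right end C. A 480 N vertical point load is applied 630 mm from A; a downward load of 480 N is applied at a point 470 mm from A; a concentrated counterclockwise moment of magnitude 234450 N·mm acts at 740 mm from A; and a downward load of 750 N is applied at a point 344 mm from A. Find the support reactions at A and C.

A_x = 0, A_y = 1045 N, C_y = 664.5 N

Taking moments about A: C_y·830 − 480·630 − 480·470 + 234450 − 750·344 = 0 → C_y = 551550/830 = 664.518 ≈ 664.5 N.
ΣF_y = 0: A_y + 664.518 − 480 − 480 − 750 = 0 → A_y = 1045 N.
ΣF_x = 0: no horizontal applied forces, so A_x = 0.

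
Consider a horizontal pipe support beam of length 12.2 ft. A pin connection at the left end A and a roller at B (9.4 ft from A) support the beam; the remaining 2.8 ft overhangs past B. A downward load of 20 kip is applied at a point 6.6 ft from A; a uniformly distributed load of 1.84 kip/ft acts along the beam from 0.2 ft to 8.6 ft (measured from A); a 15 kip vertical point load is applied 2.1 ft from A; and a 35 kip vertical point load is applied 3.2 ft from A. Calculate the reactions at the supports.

Resultant of the distributed load: 1.84 × 8.4 = 15.456 kip at 4.4 ft from A.
Moments about A: B_y·9.4 − 20·6.6 − (1.84·8.4)·4.4 − 15·2.1 − 35·3.2 = 0 → B_y = 343.5064/9.4 = 36.5432 ≈ 36.54 kip.
ΣF_y = 0: A_y + 36.5432 − 20 − 1.84·8.4 − 15 − 35 = 0 → A_y = 48.91 kip.
ΣF_x = 0: no horizontal applied forces, so A_x = 0.

A_x = 0, A_y = 48.91 kip, B_y = 36.54 kip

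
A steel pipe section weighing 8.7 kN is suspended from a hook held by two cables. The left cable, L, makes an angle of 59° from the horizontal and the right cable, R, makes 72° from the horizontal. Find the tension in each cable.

ΣF_x = 0: −T_L·cos59° + T_R·cos72° = 0 → T_R = 1.6667·T_L.
ΣF_y = 0: T_L·sin59° + T_R·sin72° = 8.7.
Substitute: T_L·(0.857167 + 1.6667·0.951057) = 8.7 → T_L = 3.56223 ≈ 3.562 kN.
Then T_R = 1.6667 × 3.56223 = 5.937 kN.

T_L = 3.562 kN, T_R = 5.937 kN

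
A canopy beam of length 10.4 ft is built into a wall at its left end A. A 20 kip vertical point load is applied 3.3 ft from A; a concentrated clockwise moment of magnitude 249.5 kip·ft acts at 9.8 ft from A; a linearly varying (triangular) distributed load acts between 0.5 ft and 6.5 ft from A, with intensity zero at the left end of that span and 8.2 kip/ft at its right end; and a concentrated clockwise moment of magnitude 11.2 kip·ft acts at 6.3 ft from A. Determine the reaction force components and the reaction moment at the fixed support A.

Resultant of the triangular load: ½ × 8.2 × 6 = 24.6 kip, acting at 4.5 ft from A (one-third of the span from the peak).
ΣF_x = 0: A_x = 0.
ΣF_y = 0: A_y − 20 − ½·8.2·6 = 0 → A_y = 44.60 kip.
ΣM about A: M_A − 20·3.3 − 249.5 − (½·8.2·6)·4.5 − 11.2 = 0 → M_A = 437.4 kip·ft.

A_x = 0, A_y = 44.60 kip, M_A = 437.4 kip·ft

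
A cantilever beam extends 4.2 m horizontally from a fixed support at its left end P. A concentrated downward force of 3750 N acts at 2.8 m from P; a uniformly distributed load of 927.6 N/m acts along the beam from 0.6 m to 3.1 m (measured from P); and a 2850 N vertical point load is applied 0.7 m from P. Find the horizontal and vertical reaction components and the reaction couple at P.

P_x = 0, P_y = 8919 N, M_P = 16790 N·m

Resultant of the distributed load: 927.6 × 2.5 = 2319 N at 1.85 m from P.
ΣF_x = 0: P_x = 0.
ΣF_y = 0: P_y − 3750 − 927.6·2.5 − 2850 = 0 → P_y = 8919 N.
ΣM about P: M_P − 3750·2.8 − (927.6·2.5)·1.85 − 2850·0.7 = 0 → M_P = 16790 N·m.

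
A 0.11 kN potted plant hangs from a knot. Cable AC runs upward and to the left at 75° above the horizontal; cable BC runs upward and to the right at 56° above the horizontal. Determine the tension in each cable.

T_AC = 0.08150 kN, T_BC = 0.03772 kN

ΣF_x = 0: −T_AC·cos75° + T_BC·cos56° = 0 → T_BC = 0.462844·T_AC.
ΣF_y = 0: T_AC·sin75° + T_BC·sin56° = 0.11.
Substitute: T_AC·(0.965926 + 0.462844·0.829038) = 0.11 → T_AC = 0.0815031 ≈ 0.08150 kN.
Then T_BC = 0.462844 × 0.0815031 = 0.03772 kN.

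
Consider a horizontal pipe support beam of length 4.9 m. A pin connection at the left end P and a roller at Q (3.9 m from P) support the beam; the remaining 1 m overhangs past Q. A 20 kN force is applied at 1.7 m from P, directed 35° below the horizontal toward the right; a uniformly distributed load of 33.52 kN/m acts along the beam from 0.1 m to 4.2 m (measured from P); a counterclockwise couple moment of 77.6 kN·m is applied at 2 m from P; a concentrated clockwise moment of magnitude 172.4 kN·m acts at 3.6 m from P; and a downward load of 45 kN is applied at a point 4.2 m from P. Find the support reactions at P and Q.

P_x = -16.38 kN, P_y = 40.37 kN, Q_y = 153.5 kN

Resultant of the distributed load: 33.52 × 4.1 = 137.432 kN at 2.15 m from P.
Moments about P: Q_y·3.9 − 20·sin35°·1.7 − (33.52·4.1)·2.15 + 77.6 − 172.4 − 45·4.2 = 0 → Q_y = 598.78/3.9 = 153.533 ≈ 153.5 kN.
ΣF_y = 0: P_y + 153.533 − 20·sin35° − 33.52·4.1 − 45 = 0 → P_y = 40.37 kN.
ΣF_x = 0: P_x + 20·cos35° = 0 → P_x = -16.38 kN.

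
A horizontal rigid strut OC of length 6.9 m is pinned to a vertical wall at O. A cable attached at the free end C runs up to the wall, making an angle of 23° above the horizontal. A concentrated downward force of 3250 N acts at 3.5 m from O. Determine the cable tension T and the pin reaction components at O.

ΣM about O: T·sin23°·6.9 − 3250·3.5 = 0 → T = 11375/(6.9·0.390731) = 4219.14 ≈ 4219 N.
ΣF_x = 0: O_x − T·cos23° = 0 → O_x = 4219.14 × 0.920505 = 3884 N.
ΣF_y = 0: O_y + T·sin23° − 3250 = 0 → O_y = 3250 − 4219.14 × 0.390731 = 1601 N.

T = 4219 N, O_x = 3884 N, O_y = 1601 N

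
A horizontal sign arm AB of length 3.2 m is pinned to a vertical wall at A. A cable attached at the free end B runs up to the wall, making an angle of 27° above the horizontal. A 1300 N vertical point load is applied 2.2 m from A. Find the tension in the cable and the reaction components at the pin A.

T = 1969 N, A_x = 1754 N, A_y = 406.2 N

ΣM about A: T·sin27°·3.2 − 1300·2.2 = 0 → T = 2860/(3.2·0.45399) = 1968.66 ≈ 1969 N.
ΣF_x = 0: A_x − T·cos27° = 0 → A_x = 1968.66 × 0.891007 = 1754 N.
ΣF_y = 0: A_y + T·sin27° − 1300 = 0 → A_y = 1300 − 1968.66 × 0.45399 = 406.2 N.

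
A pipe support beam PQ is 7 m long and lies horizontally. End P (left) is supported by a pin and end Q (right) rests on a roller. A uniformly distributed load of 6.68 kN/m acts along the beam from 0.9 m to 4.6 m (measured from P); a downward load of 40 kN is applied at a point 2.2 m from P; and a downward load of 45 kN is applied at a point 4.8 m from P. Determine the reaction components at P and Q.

P_x = 0, P_y = 56.58 kN, Q_y = 53.14 kN

Resultant of the distributed load: 6.68 × 3.7 = 24.716 kN at 2.75 m from P.
Moments about P: Q_y·7 − (6.68·3.7)·2.75 − 40·2.2 − 45·4.8 = 0 → Q_y = 371.969/7 = 53.1384 ≈ 53.14 kN.
ΣF_y = 0: P_y + 53.1384 − 6.68·3.7 − 40 − 45 = 0 → P_y = 56.58 kN.
ΣF_x = 0: no horizontal applied forces, so P_x = 0.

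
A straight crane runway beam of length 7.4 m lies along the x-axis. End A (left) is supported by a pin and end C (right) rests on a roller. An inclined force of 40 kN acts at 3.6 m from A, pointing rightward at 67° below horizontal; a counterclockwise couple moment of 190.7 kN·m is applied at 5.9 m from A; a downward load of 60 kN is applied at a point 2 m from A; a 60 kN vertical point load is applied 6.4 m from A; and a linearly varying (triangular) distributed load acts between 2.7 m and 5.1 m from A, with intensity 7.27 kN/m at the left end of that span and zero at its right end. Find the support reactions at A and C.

A_x = -15.63 kN, A_y = 101.2 kN, C_y = 64.38 kN

Resultant of the triangular load: ½ × 7.27 × 2.4 = 8.724 kN, acting at 3.5 m from A (one-third of the span from the peak).
Taking moments about A: C_y·7.4 − 40·sin67°·3.6 + 190.7 − 60·2 − 60·6.4 − (½·7.27·2.4)·3.5 = 0 → C_y = 476.387/7.4 = 64.3766 ≈ 64.38 kN.
ΣF_y = 0: A_y + 64.3766 − 40·sin67° − 60 − 60 − ½·7.27·2.4 = 0 → A_y = 101.2 kN.
ΣF_x = 0: A_x + 40·cos67° = 0 → A_x = -15.63 kN.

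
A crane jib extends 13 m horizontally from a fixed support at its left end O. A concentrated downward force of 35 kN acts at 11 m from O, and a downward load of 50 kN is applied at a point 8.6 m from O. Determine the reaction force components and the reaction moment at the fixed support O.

O_x = 0, O_y = 85.00 kN, M_O = 815.0 kN·m

ΣF_x = 0: O_x = 0.
ΣF_y = 0: O_y − 35 − 50 = 0 → O_y = 85.00 kN.
ΣM about O: M_O − 35·11 − 50·8.6 = 0 → M_O = 815.0 kN·m.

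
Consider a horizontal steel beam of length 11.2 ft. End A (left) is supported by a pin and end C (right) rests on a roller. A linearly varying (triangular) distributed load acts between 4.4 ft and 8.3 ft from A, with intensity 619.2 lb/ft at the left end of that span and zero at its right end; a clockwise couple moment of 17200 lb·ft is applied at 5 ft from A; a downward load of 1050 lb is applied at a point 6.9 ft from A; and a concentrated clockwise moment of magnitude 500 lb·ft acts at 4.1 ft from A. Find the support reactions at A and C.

A_x = 0, A_y = -584.3 lb, C_y = 2842 lb

Resultant of the triangular load: ½ × 619.2 × 3.9 = 1207.44 lb, acting at 5.7 ft from A (one-third of the span from the peak).
Moments about A: C_y·11.2 − (½·619.2·3.9)·5.7 − 17200 − 1050·6.9 − 500 = 0 → C_y = 31827.408/11.2 = 2841.73 ≈ 2842 lb.
ΣF_y = 0: A_y + 2841.73 − ½·619.2·3.9 − 1050 = 0 → A_y = -584.3 lb.
ΣF_x = 0: no horizontal applied forces, so A_x = 0.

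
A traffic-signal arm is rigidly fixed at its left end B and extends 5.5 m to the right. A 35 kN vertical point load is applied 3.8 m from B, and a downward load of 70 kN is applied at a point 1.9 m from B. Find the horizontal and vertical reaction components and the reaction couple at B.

ΣF_x = 0: B_x = 0.
ΣF_y = 0: B_y − 35 − 70 = 0 → B_y = 105.0 kN.
ΣM about B: M_B − 35·3.8 − 70·1.9 = 0 → M_B = 266.0 kN·m.

B_x = 0, B_y = 105.0 kN, M_B = 266.0 kN·m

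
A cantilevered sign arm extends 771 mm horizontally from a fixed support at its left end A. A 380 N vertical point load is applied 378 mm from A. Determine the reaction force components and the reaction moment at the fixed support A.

ΣF_x = 0: A_x = 0.
ΣF_y = 0: A_y − 380 = 0 → A_y = 380.0 N.
ΣM about A: M_A − 380·378 = 0 → M_A = 143600 N·mm.

A_x = 0, A_y = 380.0 N, M_A = 143600 N·mm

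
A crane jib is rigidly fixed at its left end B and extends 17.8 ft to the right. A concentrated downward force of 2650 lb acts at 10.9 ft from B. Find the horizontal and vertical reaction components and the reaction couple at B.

B_x = 0, B_y = 2650 lb, M_B = 28880 lb·ft

ΣF_x = 0: B_x = 0.
ΣF_y = 0: B_y − 2650 = 0 → B_y = 2650 lb.
ΣM about B: M_B − 2650·10.9 = 0 → M_B = 28880 lb·ft.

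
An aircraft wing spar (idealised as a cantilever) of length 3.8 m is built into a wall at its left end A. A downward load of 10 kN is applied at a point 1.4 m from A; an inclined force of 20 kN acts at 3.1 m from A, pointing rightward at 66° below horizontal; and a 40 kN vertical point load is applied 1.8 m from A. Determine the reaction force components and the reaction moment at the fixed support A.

ΣF_x = 0: A_x + 20·cos66° = 0 → A_x = -8.135 kN.
ΣF_y = 0: A_y − 10 − 20·sin66° − 40 = 0 → A_y = 68.27 kN.
ΣM about A: M_A − 10·1.4 − 20·sin66°·3.1 − 40·1.8 = 0 → M_A = 142.6 kN·m.

A_x = -8.135 kN, A_y = 68.27 kN, M_A = 142.6 kN·m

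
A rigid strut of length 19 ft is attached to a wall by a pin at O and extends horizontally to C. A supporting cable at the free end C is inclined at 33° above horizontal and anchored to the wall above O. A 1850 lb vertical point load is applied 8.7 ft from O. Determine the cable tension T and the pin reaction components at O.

ΣM about O: T·sin33°·19 − 1850·8.7 = 0 → T = 16095/(19·0.544639) = 1555.35 ≈ 1555 lb.
ΣF_x = 0: O_x − T·cos33° = 0 → O_x = 1555.35 × 0.838671 = 1304 lb.
ΣF_y = 0: O_y + T·sin33° − 1850 = 0 → O_y = 1850 − 1555.35 × 0.544639 = 1003 lb.

T = 1555 lb, O_x = 1304 lb, O_y = 1003 lb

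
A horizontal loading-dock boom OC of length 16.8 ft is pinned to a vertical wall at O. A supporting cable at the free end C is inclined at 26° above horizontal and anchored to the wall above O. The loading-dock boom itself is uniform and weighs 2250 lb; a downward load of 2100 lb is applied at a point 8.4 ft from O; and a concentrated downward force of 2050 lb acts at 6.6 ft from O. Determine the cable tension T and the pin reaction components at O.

ΣM about O: T·sin26°·16.8 − 2250·8.4 − 2100·8.4 − 2050·6.6 = 0 → T = 50070/(16.8·0.438371) = 6798.71 ≈ 6799 lb.
ΣF_x = 0: O_x − T·cos26° = 0 → O_x = 6798.71 × 0.898794 = 6111 lb.
ΣF_y = 0: O_y + T·sin26° − 2250 − 2100 − 2050 = 0 → O_y = 6400 − 6798.71 × 0.438371 = 3420 lb.

T = 6799 lb, O_x = 6111 lb, O_y = 3420 lb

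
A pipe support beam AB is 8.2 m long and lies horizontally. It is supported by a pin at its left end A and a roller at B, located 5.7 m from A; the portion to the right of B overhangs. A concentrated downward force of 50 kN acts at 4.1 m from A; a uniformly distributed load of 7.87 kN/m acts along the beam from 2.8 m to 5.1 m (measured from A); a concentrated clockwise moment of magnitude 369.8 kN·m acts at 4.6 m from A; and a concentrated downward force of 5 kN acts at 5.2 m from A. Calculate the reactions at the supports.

Resultant of the distributed load: 7.87 × 2.3 = 18.101 kN at 3.95 m from A.
ΣM about A: B_y·5.7 − 50·4.1 − (7.87·2.3)·3.95 − 369.8 − 5·5.2 = 0 → B_y = 672.29895/5.7 = 117.947 ≈ 117.9 kN.
ΣF_y = 0: A_y + 117.947 − 50 − 7.87·2.3 − 5 = 0 → A_y = -44.85 kN.
ΣF_x = 0: no horizontal applied forces, so A_x = 0.

A_x = 0, A_y = -44.85 kN, B_y = 117.9 kN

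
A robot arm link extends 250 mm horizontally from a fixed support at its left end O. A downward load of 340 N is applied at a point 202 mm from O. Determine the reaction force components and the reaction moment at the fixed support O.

ΣF_x = 0: O_x = 0.
ΣF_y = 0: O_y − 340 = 0 → O_y = 340.0 N.
ΣM about O: M_O − 340·202 = 0 → M_O = 68680 N·mm.

O_x = 0, O_y = 340.0 N, M_O = 68680 N·mm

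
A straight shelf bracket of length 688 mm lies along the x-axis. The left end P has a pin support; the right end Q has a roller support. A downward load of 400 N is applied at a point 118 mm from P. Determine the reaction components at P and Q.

P_x = 0, P_y = 331.4 N, Q_y = 68.60 N

Moments about P: Q_y·688 − 400·118 = 0 → Q_y = 47200/688 = 68.6047 ≈ 68.60 N.
ΣF_y = 0: P_y + 68.6047 − 400 = 0 → P_y = 331.4 N.
ΣF_x = 0: no horizontal applied forces, so P_x = 0.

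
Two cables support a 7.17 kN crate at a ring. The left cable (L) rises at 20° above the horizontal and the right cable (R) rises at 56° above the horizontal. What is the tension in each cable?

ΣF_x = 0: −T_L·cos20° + T_R·cos56° = 0 → T_R = 1.68044·T_L.
ΣF_y = 0: T_L·sin20° + T_R·sin56° = 7.17.
Substitute: T_L·(0.34202 + 1.68044·0.829038) = 7.17 → T_L = 4.13216 ≈ 4.132 kN.
Then T_R = 1.68044 × 4.13216 = 6.944 kN.

T_L = 4.132 kN, T_R = 6.944 kN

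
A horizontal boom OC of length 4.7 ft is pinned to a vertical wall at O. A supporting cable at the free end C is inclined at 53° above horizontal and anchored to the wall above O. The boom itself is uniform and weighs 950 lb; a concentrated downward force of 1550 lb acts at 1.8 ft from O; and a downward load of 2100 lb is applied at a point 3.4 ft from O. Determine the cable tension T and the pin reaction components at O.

T = 3240 lb, O_x = 1950 lb, O_y = 2012 lb

ΣM about O: T·sin53°·4.7 − 950·2.35 − 1550·1.8 − 2100·3.4 = 0 → T = 12162.5/(4.7·0.798636) = 3240.23 ≈ 3240 lb.
ΣF_x = 0: O_x − T·cos53° = 0 → O_x = 3240.23 × 0.601815 = 1950 lb.
ΣF_y = 0: O_y + T·sin53° − 950 − 1550 − 2100 = 0 → O_y = 4600 − 3240.23 × 0.798636 = 2012 lb.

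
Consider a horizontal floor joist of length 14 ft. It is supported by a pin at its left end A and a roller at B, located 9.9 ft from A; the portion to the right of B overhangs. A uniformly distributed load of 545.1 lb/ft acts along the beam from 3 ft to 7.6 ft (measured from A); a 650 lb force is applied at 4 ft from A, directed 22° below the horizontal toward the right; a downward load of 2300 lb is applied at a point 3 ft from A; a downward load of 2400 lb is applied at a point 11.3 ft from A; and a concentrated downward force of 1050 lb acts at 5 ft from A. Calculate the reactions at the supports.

A_x = -602.7 lb, A_y = 3094 lb, B_y = 5407 lb

Resultant of the distributed load: 545.1 × 4.6 = 2507.46 lb at 5.3 ft from A.
Moments about A: B_y·9.9 − (545.1·4.6)·5.3 − 650·sin22°·4 − 2300·3 − 2400·11.3 − 1050·5 = 0 → B_y = 53533.5/9.9 = 5407.42 ≈ 5407 lb.
ΣF_y = 0: A_y + 5407.42 − 545.1·4.6 − 650·sin22° − 2300 − 2400 − 1050 = 0 → A_y = 3094 lb.
ΣF_x = 0: A_x + 650·cos22° = 0 → A_x = -602.7 lb.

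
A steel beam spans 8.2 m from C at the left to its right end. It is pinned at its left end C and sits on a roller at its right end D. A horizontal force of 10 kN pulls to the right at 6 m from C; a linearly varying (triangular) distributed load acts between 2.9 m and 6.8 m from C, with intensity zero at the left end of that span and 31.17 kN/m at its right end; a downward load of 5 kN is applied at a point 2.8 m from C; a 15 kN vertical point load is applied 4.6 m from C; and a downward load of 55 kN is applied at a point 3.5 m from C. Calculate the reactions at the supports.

Resultant of the triangular load: ½ × 31.17 × 3.9 = 60.7815 kN, acting at 5.5 m from C (one-third of the span from the peak).
Moments about C: D_y·8.2 − (½·31.17·3.9)·5.5 − 5·2.8 − 15·4.6 − 55·3.5 = 0 → D_y = 609.79825/8.2 = 74.3656 ≈ 74.37 kN.
ΣF_y = 0: C_y + 74.3656 − ½·31.17·3.9 − 5 − 15 − 55 = 0 → C_y = 61.42 kN.
ΣF_x = 0: C_x + 10 = 0 → C_x = -10.00 kN.

C_x = -10.00 kN, C_y = 61.42 kN, D_y = 74.37 kN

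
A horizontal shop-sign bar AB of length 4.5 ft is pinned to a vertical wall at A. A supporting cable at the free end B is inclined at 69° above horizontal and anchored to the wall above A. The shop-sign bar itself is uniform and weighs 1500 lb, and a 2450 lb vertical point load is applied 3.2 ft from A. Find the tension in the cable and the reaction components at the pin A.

T = 2670 lb, A_x = 956.7 lb, A_y = 1458 lb

ΣM about A: T·sin69°·4.5 − 1500·2.25 − 2450·3.2 = 0 → T = 11215/(4.5·0.93358) = 2669.53 ≈ 2670 lb.
ΣF_x = 0: A_x − T·cos69° = 0 → A_x = 2669.53 × 0.358368 = 956.7 lb.
ΣF_y = 0: A_y + T·sin69° − 1500 − 2450 = 0 → A_y = 3950 − 2669.53 × 0.93358 = 1458 lb.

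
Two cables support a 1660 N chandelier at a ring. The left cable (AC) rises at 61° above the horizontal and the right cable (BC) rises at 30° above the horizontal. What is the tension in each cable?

T_AC = 1438 N, T_BC = 804.9 N

ΣF_x = 0: −T_AC·cos61° + T_BC·cos30° = 0 → T_BC = 0.55981·T_AC.
ΣF_y = 0: T_AC·sin61° + T_BC·sin30° = 1660.
Substitute: T_AC·(0.87462 + 0.55981·0.5) = 1660 → T_AC = 1437.82 ≈ 1438 N.
Then T_BC = 0.55981 × 1437.82 = 804.9 N.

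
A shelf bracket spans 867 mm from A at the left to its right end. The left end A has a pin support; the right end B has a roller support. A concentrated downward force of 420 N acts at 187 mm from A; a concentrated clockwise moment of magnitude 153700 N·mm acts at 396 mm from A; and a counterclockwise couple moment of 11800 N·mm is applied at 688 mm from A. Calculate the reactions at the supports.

A_x = 0, A_y = 165.7 N, B_y = 254.3 N

Taking moments about A: B_y·867 − 420·187 − 153700 + 11800 = 0 → B_y = 220440/867 = 254.256 ≈ 254.3 N.
ΣF_y = 0: A_y + 254.256 − 420 = 0 → A_y = 165.7 N.
ΣF_x = 0: no horizontal applied forces, so A_x = 0.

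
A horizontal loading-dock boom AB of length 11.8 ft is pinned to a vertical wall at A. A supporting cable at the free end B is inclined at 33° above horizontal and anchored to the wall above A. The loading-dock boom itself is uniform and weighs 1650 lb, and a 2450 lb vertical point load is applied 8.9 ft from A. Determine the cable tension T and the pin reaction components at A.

T = 4908 lb, A_x = 4116 lb, A_y = 1427 lb

ΣM about A: T·sin33°·11.8 − 1650·5.9 − 2450·8.9 = 0 → T = 31540/(11.8·0.544639) = 4907.62 ≈ 4908 lb.
ΣF_x = 0: A_x − T·cos33° = 0 → A_x = 4907.62 × 0.838671 = 4116 lb.
ΣF_y = 0: A_y + T·sin33° − 1650 − 2450 = 0 → A_y = 4100 − 4907.62 × 0.544639 = 1427 lb.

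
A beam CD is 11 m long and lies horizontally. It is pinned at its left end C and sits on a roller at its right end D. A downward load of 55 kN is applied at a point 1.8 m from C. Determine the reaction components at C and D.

Moments about C: D_y·11 − 55·1.8 = 0 → D_y = 99/11 = 9.000 kN.
ΣF_y = 0: C_y + 9 − 55 = 0 → C_y = 46.00 kN.
ΣF_x = 0: no horizontal applied forces, so C_x = 0.

C_x = 0, C_y = 46.00 kN, D_y = 9.000 kN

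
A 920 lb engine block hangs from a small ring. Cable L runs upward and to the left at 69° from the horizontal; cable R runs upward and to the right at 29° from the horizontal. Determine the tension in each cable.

ΣF_x = 0: −T_L·cos69° + T_R·cos29° = 0 → T_R = 0.409741·T_L.
ΣF_y = 0: T_L·sin69° + T_R·sin29° = 920.
Substitute: T_L·(0.93358 + 0.409741·0.48481) = 920 → T_L = 812.558 ≈ 812.6 lb.
Then T_R = 0.409741 × 812.558 = 332.9 lb.

T_L = 812.6 lb, T_R = 332.9 lb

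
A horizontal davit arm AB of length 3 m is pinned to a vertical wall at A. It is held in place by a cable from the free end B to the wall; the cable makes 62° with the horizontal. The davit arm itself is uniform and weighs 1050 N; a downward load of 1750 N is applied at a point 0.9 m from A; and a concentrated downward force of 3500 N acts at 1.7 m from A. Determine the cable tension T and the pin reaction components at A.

ΣM about A: T·sin62°·3 − 1050·1.5 − 1750·0.9 − 3500·1.7 = 0 → T = 9100/(3·0.882948) = 3435.46 ≈ 3435 N.
ΣF_x = 0: A_x − T·cos62° = 0 → A_x = 3435.46 × 0.469472 = 1613 N.
ΣF_y = 0: A_y + T·sin62° − 1050 − 1750 − 3500 = 0 → A_y = 6300 − 3435.46 × 0.882948 = 3267 N.

T = 3435 N, A_x = 1613 N, A_y = 3267 N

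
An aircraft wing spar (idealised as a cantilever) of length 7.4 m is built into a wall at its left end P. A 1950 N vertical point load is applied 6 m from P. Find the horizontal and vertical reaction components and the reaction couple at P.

P_x = 0, P_y = 1950 N, M_P = 11700 N·m

ΣF_x = 0: P_x = 0.
ΣF_y = 0: P_y − 1950 = 0 → P_y = 1950 N.
ΣM about P: M_P − 1950·6 = 0 → M_P = 11700 N·m.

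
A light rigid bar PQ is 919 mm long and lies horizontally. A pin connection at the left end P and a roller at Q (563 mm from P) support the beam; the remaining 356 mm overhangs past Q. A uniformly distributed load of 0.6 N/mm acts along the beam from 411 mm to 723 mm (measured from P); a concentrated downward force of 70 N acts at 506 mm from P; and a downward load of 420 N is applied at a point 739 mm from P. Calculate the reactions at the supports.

P_x = 0, P_y = -125.5 N, Q_y = 802.7 N

Resultant of the distributed load: 0.6 × 312 = 187.2 N at 567 mm from P.
Moments about P: Q_y·563 − (0.6·312)·567 − 70·506 − 420·739 = 0 → Q_y = 451942.4/563 = 802.74 ≈ 802.7 N.
ΣF_y = 0: P_y + 802.74 − 0.6·312 − 70 − 420 = 0 → P_y = -125.5 N.
ΣF_x = 0: no horizontal applied forces, so P_x = 0.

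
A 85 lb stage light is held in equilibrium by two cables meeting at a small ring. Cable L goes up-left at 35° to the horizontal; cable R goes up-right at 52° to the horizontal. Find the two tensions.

T_L = 52.40 lb, T_R = 69.72 lb

ΣF_x = 0: −T_L·cos35° + T_R·cos52° = 0 → T_R = 1.33052·T_L.
ΣF_y = 0: T_L·sin35° + T_R·sin52° = 85.
Substitute: T_L·(0.573576 + 1.33052·0.788011) = 85 → T_L = 52.4031 ≈ 52.40 lb.
Then T_R = 1.33052 × 52.4031 = 69.72 lb.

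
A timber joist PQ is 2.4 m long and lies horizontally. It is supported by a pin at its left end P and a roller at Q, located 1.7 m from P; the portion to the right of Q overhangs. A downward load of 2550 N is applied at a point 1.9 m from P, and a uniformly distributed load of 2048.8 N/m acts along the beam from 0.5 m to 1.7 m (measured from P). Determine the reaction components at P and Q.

P_x = 0, P_y = 567.7 N, Q_y = 4441 N

Resultant of the distributed load: 2048.8 × 1.2 = 2458.56 N at 1.1 m from P.
Moments about P: Q_y·1.7 − 2550·1.9 − (2048.8·1.2)·1.1 = 0 → Q_y = 7549.416/1.7 = 4440.83 ≈ 4441 N.
ΣF_y = 0: P_y + 4440.83 − 2550 − 2048.8·1.2 = 0 → P_y = 567.7 N.
ΣF_x = 0: no horizontal applied forces, so P_x = 0.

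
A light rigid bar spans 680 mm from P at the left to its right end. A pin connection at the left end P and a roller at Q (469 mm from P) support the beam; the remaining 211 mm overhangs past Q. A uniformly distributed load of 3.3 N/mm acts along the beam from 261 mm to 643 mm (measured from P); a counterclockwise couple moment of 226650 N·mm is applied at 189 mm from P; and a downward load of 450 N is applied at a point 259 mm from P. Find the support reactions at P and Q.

Resultant of the distributed load: 3.3 × 382 = 1260.6 N at 452 mm from P.
Moments about P: Q_y·469 − (3.3·382)·452 + 226650 − 450·259 = 0 → Q_y = 459691.2/469 = 980.152 ≈ 980.2 N.
ΣF_y = 0: P_y + 980.152 − 3.3·382 − 450 = 0 → P_y = 730.4 N.
ΣF_x = 0: no horizontal applied forces, so P_x = 0.

P_x = 0, P_y = 730.4 N, Q_y = 980.2 N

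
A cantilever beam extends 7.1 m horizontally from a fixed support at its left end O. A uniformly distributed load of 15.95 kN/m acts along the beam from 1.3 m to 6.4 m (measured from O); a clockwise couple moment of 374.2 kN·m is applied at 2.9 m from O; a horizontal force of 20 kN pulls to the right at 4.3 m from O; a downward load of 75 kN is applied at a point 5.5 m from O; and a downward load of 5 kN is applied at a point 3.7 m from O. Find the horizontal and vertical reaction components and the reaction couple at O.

O_x = -20.00 kN, O_y = 161.3 kN, M_O = 1118 kN·m

Resultant of the distributed load: 15.95 × 5.1 = 81.345 kN at 3.85 m from O.
ΣF_x = 0: O_x + 20 = 0 → O_x = -20.00 kN.
ΣF_y = 0: O_y − 15.95·5.1 − 75 − 5 = 0 → O_y = 161.3 kN.
ΣM about O: M_O − (15.95·5.1)·3.85 − 374.2 − 75·5.5 − 5·3.7 = 0 → M_O = 1118 kN·m.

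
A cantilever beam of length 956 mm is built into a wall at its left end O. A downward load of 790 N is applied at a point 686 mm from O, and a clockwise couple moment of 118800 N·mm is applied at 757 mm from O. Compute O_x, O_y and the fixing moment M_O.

ΣF_x = 0: O_x = 0.
ΣF_y = 0: O_y − 790 = 0 → O_y = 790.0 N.
ΣM about O: M_O − 790·686 − 118800 = 0 → M_O = 660700 N·mm.

O_x = 0, O_y = 790.0 N, M_O = 660700 N·mm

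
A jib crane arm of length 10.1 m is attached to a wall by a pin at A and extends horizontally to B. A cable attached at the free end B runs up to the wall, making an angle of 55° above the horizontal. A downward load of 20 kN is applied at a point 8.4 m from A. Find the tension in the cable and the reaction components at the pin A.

ΣM about A: T·sin55°·10.1 − 20·8.4 = 0 → T = 168/(10.1·0.819152) = 20.306 ≈ 20.31 kN.
ΣF_x = 0: A_x − T·cos55° = 0 → A_x = 20.306 × 0.573576 = 11.65 kN.
ΣF_y = 0: A_y + T·sin55° − 20 = 0 → A_y = 20 − 20.306 × 0.819152 = 3.366 kN.

T = 20.31 kN, A_x = 11.65 kN, A_y = 3.366 kN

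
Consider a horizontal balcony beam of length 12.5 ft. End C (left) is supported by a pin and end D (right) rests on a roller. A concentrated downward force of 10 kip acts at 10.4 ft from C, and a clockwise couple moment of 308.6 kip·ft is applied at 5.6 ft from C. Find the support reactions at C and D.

C_x = 0, C_y = -23.01 kip, D_y = 33.01 kip

ΣM about C: D_y·12.5 − 10·10.4 − 308.6 = 0 → D_y = 412.6/12.5 = 33.008 ≈ 33.01 kip.
ΣF_y = 0: C_y + 33.008 − 10 = 0 → C_y = -23.01 kip.
ΣF_x = 0: no horizontal applied forces, so C_x = 0.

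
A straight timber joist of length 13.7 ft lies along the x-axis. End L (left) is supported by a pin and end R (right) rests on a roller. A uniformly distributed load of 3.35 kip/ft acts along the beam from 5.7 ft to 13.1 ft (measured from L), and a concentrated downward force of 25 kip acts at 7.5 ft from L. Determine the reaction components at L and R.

Resultant of the distributed load: 3.35 × 7.4 = 24.79 kip at 9.4 ft from L.
Moments about L: R_y·13.7 − (3.35·7.4)·9.4 − 25·7.5 = 0 → R_y = 420.526/13.7 = 30.6953 ≈ 30.70 kip.
ΣF_y = 0: L_y + 30.6953 − 3.35·7.4 − 25 = 0 → L_y = 19.09 kip.
ΣF_x = 0: no horizontal applied forces, so L_x = 0.

L_x = 0, L_y = 19.09 kip, R_y = 30.70 kip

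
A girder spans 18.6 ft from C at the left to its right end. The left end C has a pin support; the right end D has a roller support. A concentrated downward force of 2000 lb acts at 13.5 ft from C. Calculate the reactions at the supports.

ΣM about C: D_y·18.6 − 2000·13.5 = 0 → D_y = 27000/18.6 = 1451.61 ≈ 1452 lb.
ΣF_y = 0: C_y + 1451.61 − 2000 = 0 → C_y = 548.4 lb.
ΣF_x = 0: no horizontal applied forces, so C_x = 0.

C_x = 0, C_y = 548.4 lb, D_y = 1452 lb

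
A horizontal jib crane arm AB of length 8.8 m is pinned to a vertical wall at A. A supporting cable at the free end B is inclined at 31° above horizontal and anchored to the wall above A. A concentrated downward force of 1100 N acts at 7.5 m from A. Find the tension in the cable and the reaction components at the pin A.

T = 1820 N, A_x = 1560 N, A_y = 162.5 N

ΣM about A: T·sin31°·8.8 − 1100·7.5 = 0 → T = 8250/(8.8·0.515038) = 1820.25 ≈ 1820 N.
ΣF_x = 0: A_x − T·cos31° = 0 → A_x = 1820.25 × 0.857167 = 1560 N.
ΣF_y = 0: A_y + T·sin31° − 1100 = 0 → A_y = 1100 − 1820.25 × 0.515038 = 162.5 N.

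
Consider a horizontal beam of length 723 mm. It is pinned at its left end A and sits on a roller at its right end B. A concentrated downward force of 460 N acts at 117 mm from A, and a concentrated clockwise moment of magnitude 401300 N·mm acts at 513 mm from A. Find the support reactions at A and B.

A_x = 0, A_y = -169.5 N, B_y = 629.5 N

Taking moments about A: B_y·723 − 460·117 − 401300 = 0 → B_y = 455120/723 = 629.488 ≈ 629.5 N.
ΣF_y = 0: A_y + 629.488 − 460 = 0 → A_y = -169.5 N.
ΣF_x = 0: no horizontal applied forces, so A_x = 0.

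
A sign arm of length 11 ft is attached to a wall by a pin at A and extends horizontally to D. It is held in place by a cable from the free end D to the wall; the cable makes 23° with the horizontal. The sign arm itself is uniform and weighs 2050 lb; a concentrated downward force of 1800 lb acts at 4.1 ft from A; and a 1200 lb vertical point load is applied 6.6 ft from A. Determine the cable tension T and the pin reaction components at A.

T = 6183 lb, A_x = 5692 lb, A_y = 2634 lb

ΣM about A: T·sin23°·11 − 2050·5.5 − 1800·4.1 − 1200·6.6 = 0 → T = 26575/(11·0.390731) = 6183.05 ≈ 6183 lb.
ΣF_x = 0: A_x − T·cos23° = 0 → A_x = 6183.05 × 0.920505 = 5692 lb.
ΣF_y = 0: A_y + T·sin23° − 2050 − 1800 − 1200 = 0 → A_y = 5050 − 6183.05 × 0.390731 = 2634 lb.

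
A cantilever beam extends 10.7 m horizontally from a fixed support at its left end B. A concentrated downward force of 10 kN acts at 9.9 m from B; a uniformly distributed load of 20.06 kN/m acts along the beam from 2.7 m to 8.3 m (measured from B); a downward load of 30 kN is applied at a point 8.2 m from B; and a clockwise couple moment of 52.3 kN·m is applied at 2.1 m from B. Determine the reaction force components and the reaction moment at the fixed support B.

Resultant of the distributed load: 20.06 × 5.6 = 112.336 kN at 5.5 m from B.
ΣF_x = 0: B_x = 0.
ΣF_y = 0: B_y − 10 − 20.06·5.6 − 30 = 0 → B_y = 152.3 kN.
ΣM about B: M_B − 10·9.9 − (20.06·5.6)·5.5 − 30·8.2 − 52.3 = 0 → M_B = 1015 kN·m.

B_x = 0, B_y = 152.3 kN, M_B = 1015 kN·m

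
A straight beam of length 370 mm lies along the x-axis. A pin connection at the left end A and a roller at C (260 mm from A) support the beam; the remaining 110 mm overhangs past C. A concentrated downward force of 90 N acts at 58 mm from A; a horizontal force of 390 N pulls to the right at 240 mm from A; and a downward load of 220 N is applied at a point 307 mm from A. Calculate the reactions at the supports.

A_x = -390.0 N, A_y = 30.15 N, C_y = 279.8 N

ΣM about A: C_y·260 − 90·58 − 220·307 = 0 → C_y = 72760/260 = 279.846 ≈ 279.8 N.
ΣF_y = 0: A_y + 279.846 − 90 − 220 = 0 → A_y = 30.15 N.
ΣF_x = 0: A_x + 390 = 0 → A_x = -390.0 N.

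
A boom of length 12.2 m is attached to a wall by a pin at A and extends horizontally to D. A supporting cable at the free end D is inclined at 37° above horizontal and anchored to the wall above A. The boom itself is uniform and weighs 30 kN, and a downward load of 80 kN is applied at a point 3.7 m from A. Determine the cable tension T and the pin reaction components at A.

T = 65.24 kN, A_x = 52.10 kN, A_y = 70.74 kN

ΣM about A: T·sin37°·12.2 − 30·6.1 − 80·3.7 = 0 → T = 479/(12.2·0.601815) = 65.2398 ≈ 65.24 kN.
ΣF_x = 0: A_x − T·cos37° = 0 → A_x = 65.2398 × 0.798636 = 52.10 kN.
ΣF_y = 0: A_y + T·sin37° − 30 − 80 = 0 → A_y = 110 − 65.2398 × 0.601815 = 70.74 kN.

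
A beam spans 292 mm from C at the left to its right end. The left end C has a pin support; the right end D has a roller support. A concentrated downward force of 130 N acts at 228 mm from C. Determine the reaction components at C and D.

C_x = 0, C_y = 28.49 N, D_y = 101.5 N

Taking moments about C: D_y·292 − 130·228 = 0 → D_y = 29640/292 = 101.507 ≈ 101.5 N.
ΣF_y = 0: C_y + 101.507 − 130 = 0 → C_y = 28.49 N.
ΣF_x = 0: no horizontal applied forces, so C_x = 0.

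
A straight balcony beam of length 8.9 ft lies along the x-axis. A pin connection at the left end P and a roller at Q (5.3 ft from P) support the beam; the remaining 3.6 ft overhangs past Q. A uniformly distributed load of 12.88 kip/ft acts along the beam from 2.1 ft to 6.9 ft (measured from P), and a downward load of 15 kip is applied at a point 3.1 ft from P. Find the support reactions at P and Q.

P_x = 0, P_y = 15.56 kip, Q_y = 61.27 kip

Resultant of the distributed load: 12.88 × 4.8 = 61.824 kip at 4.5 ft from P.
Moments about P: Q_y·5.3 − (12.88·4.8)·4.5 − 15·3.1 = 0 → Q_y = 324.708/5.3 = 61.2657 ≈ 61.27 kip.
ΣF_y = 0: P_y + 61.2657 − 12.88·4.8 − 15 = 0 → P_y = 15.56 kip.
ΣF_x = 0: no horizontal applied forces, so P_x = 0.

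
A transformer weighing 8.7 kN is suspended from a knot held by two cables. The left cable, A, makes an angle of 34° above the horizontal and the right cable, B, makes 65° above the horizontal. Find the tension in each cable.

T_A = 3.723 kN, T_B = 7.303 kN

ΣF_x = 0: −T_A·cos34° + T_B·cos65° = 0 → T_B = 1.96167·T_A.
ΣF_y = 0: T_A·sin34° + T_B·sin65° = 8.7.
Substitute: T_A·(0.559193 + 1.96167·0.906308) = 8.7 → T_A = 3.72261 ≈ 3.723 kN.
Then T_B = 1.96167 × 3.72261 = 7.303 kN.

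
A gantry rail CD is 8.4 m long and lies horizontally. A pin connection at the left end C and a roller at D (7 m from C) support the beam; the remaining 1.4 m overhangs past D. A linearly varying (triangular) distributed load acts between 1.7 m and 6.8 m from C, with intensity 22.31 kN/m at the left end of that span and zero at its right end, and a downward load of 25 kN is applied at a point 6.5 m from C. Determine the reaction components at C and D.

C_x = 0, C_y = 31.04 kN, D_y = 50.85 kN

Resultant of the triangular load: ½ × 22.31 × 5.1 = 56.8905 kN, acting at 3.4 m from C (one-third of the span from the peak).
Taking moments about C: D_y·7 − (½·22.31·5.1)·3.4 − 25·6.5 = 0 → D_y = 355.9277/7 = 50.8468 ≈ 50.85 kN.
ΣF_y = 0: C_y + 50.8468 − ½·22.31·5.1 − 25 = 0 → C_y = 31.04 kN.
ΣF_x = 0: no horizontal applied forces, so C_x = 0.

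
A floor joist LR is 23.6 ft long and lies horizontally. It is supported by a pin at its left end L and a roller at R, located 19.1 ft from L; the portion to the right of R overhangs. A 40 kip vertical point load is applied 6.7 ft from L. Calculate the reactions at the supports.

L_x = 0, L_y = 25.97 kip, R_y = 14.03 kip

ΣM about L: R_y·19.1 − 40·6.7 = 0 → R_y = 268/19.1 = 14.0314 ≈ 14.03 kip.
ΣF_y = 0: L_y + 14.0314 − 40 = 0 → L_y = 25.97 kip.
ΣF_x = 0: no horizontal applied forces, so L_x = 0.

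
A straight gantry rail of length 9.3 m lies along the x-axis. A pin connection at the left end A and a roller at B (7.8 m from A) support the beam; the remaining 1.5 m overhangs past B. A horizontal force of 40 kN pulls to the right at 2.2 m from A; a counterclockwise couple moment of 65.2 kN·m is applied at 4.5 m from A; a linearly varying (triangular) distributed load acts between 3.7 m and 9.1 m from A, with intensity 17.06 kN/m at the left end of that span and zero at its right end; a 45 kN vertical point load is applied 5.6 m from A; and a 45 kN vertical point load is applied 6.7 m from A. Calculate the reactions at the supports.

A_x = -40.00 kN, A_y = 40.98 kN, B_y = 95.08 kN

Resultant of the triangular load: ½ × 17.06 × 5.4 = 46.062 kN, acting at 5.5 m from A (one-third of the span from the peak).
Moments about A: B_y·7.8 + 65.2 − (½·17.06·5.4)·5.5 − 45·5.6 − 45·6.7 = 0 → B_y = 741.641/7.8 = 95.0822 ≈ 95.08 kN.
ΣF_y = 0: A_y + 95.0822 − ½·17.06·5.4 − 45 − 45 = 0 → A_y = 40.98 kN.
ΣF_x = 0: A_x + 40 = 0 → A_x = -40.00 kN.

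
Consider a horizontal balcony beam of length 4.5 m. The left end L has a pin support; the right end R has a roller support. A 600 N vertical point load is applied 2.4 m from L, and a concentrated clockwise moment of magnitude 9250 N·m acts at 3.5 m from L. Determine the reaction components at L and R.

L_x = 0, L_y = -1776 N, R_y = 2376 N

ΣM about L: R_y·4.5 − 600·2.4 − 9250 = 0 → R_y = 10690/4.5 = 2375.56 ≈ 2376 N.
ΣF_y = 0: L_y + 2375.56 − 600 = 0 → L_y = -1776 N.
ΣF_x = 0: no horizontal applied forces, so L_x = 0.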